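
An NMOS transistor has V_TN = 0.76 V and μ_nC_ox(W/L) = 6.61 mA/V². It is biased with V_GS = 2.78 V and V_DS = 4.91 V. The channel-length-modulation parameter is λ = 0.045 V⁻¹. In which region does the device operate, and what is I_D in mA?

Saturation; I_D = 16.5 mA

V_ov = V_GS − V_TN = 2.78 − 0.76 = 2.02 V.
Since V_DS = 4.91 V ≥ V_ov = 2.02 V, the device is in saturation.
I_D = ½ k_n V_ov² (1 + λ V_DS) = 0.5 × 6.61 × 2.02² × (1 + 0.045 × 4.91) = 16.5 mA.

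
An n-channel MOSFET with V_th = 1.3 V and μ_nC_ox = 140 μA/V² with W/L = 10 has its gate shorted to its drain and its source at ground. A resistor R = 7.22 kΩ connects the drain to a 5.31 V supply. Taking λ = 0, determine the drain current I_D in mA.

I_D = 0.445 mA

With gate tied to drain, V_GS = V_DS ≥ V_GS − V_th, so the device is in saturation.
k_n = μ_nC_ox · (W/L) = 1.4 mA/V².
KCL at the drain: ½ k_n (V_GS − V_th)² = (V_DD − V_GS)/R.
Let x = V_GS − 1.3. Then 5.05 x² + x − 4.01 = 0, giving x = 0.797 V (positive root), so V_GS = 2.1 V.
I_D = (V_DD − V_GS)/R = (5.31 − 2.1) / 7.22 = 0.445 mA.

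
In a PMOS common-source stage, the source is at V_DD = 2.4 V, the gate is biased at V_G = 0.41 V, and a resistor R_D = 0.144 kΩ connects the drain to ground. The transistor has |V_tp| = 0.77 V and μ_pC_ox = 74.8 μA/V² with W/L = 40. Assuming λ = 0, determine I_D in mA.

V_SG = V_DD − V_G = 2.4 − 0.41 = 1.99 V, so V_ov = 1.99 − 0.77 = 1.22 V.
k_p = μ_pC_ox · (W/L) = 2.992 mA/V².
Assume saturation: I_D = ½ k_p V_ov² = 0.5 × 2.992 × 1.22² = 2.23 mA, giving V_SD = V_DD − I_D R_D = 2.4 − 2.23 × 0.144 = 2.08 V.
V_SD = 2.08 V ≥ V_ov = 1.22 V, confirming saturation.

I_D = 2.23 mA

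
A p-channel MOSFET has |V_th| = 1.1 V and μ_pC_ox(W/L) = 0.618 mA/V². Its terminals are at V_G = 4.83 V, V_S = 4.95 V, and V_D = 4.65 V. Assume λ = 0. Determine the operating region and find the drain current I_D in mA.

V_SG = V_S − V_G = 4.95 − 4.83 = 0.12 V; V_SD = V_S − V_D = 4.95 − 4.65 = 0.3 V.
V_SG = 0.12 V < |V_th| = 1.1 V, so the transistor is in cutoff.

Cutoff; I_D = 0 mA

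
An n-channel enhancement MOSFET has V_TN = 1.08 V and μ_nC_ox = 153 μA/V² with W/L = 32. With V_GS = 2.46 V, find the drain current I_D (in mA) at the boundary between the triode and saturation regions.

At the boundary V_DS = V_ov = V_GS − V_TN = 2.46 − 1.08 = 1.38 V.
k_n = μ_nC_ox · (W/L) = 4.896 mA/V².
I_D = ½ k_n V_ov² = 0.5 × 4.896 × 1.38² = 4.66 mA.

I_D = 4.66 mA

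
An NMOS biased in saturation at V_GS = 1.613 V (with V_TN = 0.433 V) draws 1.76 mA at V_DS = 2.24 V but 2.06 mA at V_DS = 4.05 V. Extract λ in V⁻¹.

With V_GS fixed, I_D ∝ (1 + λ V_DS) in saturation, so I_D2/I_D1 = (1 + λ V_DS2)/(1 + λ V_DS1).
2.06/1.76 = 1.17 = (1 + 4.05 λ)/(1 + 2.24 λ).
Solving: λ (I_D1 V_DS2 − I_D2 V_DS1) = I_D2 − I_D1, so λ = (2.06 − 1.76) / (1.76 × 4.05 − 2.06 × 2.24) = 0.3 / 2.51 = 0.119 V⁻¹.

λ = 0.119 V⁻¹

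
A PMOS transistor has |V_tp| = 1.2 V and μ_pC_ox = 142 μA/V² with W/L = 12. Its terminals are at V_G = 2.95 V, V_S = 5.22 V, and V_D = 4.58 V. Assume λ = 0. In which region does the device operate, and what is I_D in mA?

Triode; I_D = 0.818 mA

V_SG = V_S − V_G = 5.22 − 2.95 = 2.27 V; V_SD = V_S − V_D = 5.22 − 4.58 = 0.64 V.
k_p = μ_pC_ox · (W/L) = 1.704 mA/V².
V_ov = V_SG − |V_tp| = 2.27 − 1.2 = 1.07 V.
Since V_SD = 0.64 V < V_ov = 1.07 V, the device is in the triode region.
I_D = k_p [V_ov · V_SD − ½ V_SD²] = 1.704 × [1.07 × 0.64 − 0.5 × 0.64²] = 0.818 mA.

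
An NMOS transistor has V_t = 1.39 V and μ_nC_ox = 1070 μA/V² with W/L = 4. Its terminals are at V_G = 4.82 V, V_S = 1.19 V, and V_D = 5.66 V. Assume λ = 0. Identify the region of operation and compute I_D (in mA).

Saturation; I_D = 10.7 mA

V_GS = V_G − V_S = 4.82 − 1.19 = 3.63 V; V_DS = V_D − V_S = 5.66 − 1.19 = 4.47 V.
k_n = μ_nC_ox · (W/L) = 4.28 mA/V².
V_ov = V_GS − V_t = 3.63 − 1.39 = 2.24 V.
Since V_DS = 4.47 V ≥ V_ov = 2.24 V, the device is in saturation.
I_D = ½ k_n V_ov² = 0.5 × 4.28 × 2.24² = 10.7 mA.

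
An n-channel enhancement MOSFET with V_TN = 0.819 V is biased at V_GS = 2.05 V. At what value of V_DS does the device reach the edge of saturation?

The boundary between triode and saturation is V_DS = V_GS − V_TN = V_ov.
V_ov = 2.05 − 0.819 = 1.23 V.

V_DS,sat = 1.23 V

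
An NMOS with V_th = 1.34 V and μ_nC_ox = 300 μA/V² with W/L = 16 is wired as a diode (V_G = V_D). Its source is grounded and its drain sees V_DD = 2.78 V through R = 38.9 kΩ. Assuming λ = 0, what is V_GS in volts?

With gate tied to drain, V_GS = V_DS ≥ V_GS − V_th, so the device is in saturation.
k_n = μ_nC_ox · (W/L) = 4.8 mA/V².
KCL at the drain: ½ k_n (V_GS − V_th)² = (V_DD − V_GS)/R.
Let x = V_GS − 1.34. Then 93.4 x² + x − 1.44 = 0, giving x = 0.119 V (positive root), so V_GS = 1.46 V.
I_D = (V_DD − V_GS)/R = (2.78 − 1.46) / 38.9 = 0.034 mA.

V_GS = 1.46 V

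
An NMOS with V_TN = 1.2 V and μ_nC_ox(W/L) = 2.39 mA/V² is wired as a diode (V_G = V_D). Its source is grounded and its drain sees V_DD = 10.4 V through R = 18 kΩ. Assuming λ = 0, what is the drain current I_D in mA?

With gate tied to drain, V_GS = V_DS ≥ V_GS − V_TN, so the device is in saturation.
KCL at the drain: ½ k_n (V_GS − V_TN)² = (V_DD − V_GS)/R.
Let x = V_GS − 1.2. Then 21.5 x² + x − 9.2 = 0, giving x = 0.631 V (positive root), so V_GS = 1.83 V.
I_D = (V_DD − V_GS)/R = (10.4 − 1.83) / 18 = 0.476 mA.

I_D = 0.476 mA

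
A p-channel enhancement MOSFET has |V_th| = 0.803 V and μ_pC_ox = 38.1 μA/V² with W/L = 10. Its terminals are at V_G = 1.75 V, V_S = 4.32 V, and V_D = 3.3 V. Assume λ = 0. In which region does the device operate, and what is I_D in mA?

Triode; I_D = 0.488 mA

V_SG = V_S − V_G = 4.32 − 1.75 = 2.57 V; V_SD = V_S − V_D = 4.32 − 3.3 = 1.02 V.
k_p = μ_pC_ox · (W/L) = 0.381 mA/V².
V_ov = V_SG − |V_th| = 2.57 − 0.803 = 1.77 V.
Since V_SD = 1.02 V < V_ov = 1.77 V, the device is in the triode region.
I_D = k_p [V_ov · V_SD − ½ V_SD²] = 0.381 × [1.77 × 1.02 − 0.5 × 1.02²] = 0.488 mA.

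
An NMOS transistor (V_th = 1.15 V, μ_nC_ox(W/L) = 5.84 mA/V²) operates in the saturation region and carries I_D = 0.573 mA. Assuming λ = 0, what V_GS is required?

In saturation I_D = ½ k_n (V_GS − V_th)², so V_GS − V_th = √(2 I_D / k_n) = √(2 × 0.573 / 5.84) = 0.443 V.
V_GS = 1.15 + 0.443 = 1.59 V.

V_GS = 1.59 V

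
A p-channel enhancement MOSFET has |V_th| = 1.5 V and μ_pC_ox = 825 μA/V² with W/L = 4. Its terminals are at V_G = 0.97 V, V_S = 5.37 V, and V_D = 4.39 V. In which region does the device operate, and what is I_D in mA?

Triode; I_D = 7.79 mA

V_SG = V_S − V_G = 5.37 − 0.97 = 4.4 V; V_SD = V_S − V_D = 5.37 − 4.39 = 0.98 V.
k_p = μ_pC_ox · (W/L) = 3.3 mA/V².
V_ov = V_SG − |V_th| = 4.4 − 1.5 = 2.9 V.
Since V_SD = 0.98 V < V_ov = 2.9 V, the device is in the triode region.
I_D = k_p [V_ov · V_SD − ½ V_SD²] = 3.3 × [2.9 × 0.98 − 0.5 × 0.98²] = 7.79 mA.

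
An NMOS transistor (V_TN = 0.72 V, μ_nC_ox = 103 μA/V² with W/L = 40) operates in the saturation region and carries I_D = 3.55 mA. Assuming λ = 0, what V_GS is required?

k_n = μ_nC_ox · (W/L) = 4.12 mA/V².
In saturation I_D = ½ k_n (V_GS − V_TN)², so V_GS − V_TN = √(2 I_D / k_n) = √(2 × 3.55 / 4.12) = 1.31 V.
V_GS = 0.72 + 1.31 = 2.03 V.

V_GS = 2.03 V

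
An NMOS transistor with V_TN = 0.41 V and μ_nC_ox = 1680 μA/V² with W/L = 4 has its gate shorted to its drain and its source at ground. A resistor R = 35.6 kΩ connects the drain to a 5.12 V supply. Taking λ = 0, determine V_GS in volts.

V_GS = 0.604 V

With gate tied to drain, V_GS = V_DS ≥ V_GS − V_TN, so the device is in saturation.
k_n = μ_nC_ox · (W/L) = 6.72 mA/V².
KCL at the drain: ½ k_n (V_GS − V_TN)² = (V_DD − V_GS)/R.
Let x = V_GS − 0.41. Then 120 x² + x − 4.71 = 0, giving x = 0.194 V (positive root), so V_GS = 0.604 V.
I_D = (V_DD − V_GS)/R = (5.12 − 0.604) / 35.6 = 0.127 mA.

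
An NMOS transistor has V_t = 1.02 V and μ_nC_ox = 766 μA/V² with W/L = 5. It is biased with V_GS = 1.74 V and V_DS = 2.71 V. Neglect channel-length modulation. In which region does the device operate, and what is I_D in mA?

k_n = μ_nC_ox · (W/L) = 3.83 mA/V².
V_ov = V_GS − V_t = 1.74 − 1.02 = 0.72 V.
Since V_DS = 2.71 V ≥ V_ov = 0.72 V, the device is in saturation.
I_D = ½ k_n V_ov² = 0.5 × 3.83 × 0.72² = 0.993 mA.

Saturation; I_D = 0.993 mA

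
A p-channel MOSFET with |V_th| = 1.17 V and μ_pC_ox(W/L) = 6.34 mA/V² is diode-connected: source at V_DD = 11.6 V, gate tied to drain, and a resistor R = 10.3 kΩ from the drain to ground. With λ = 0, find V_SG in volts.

With gate tied to drain, V_SG = V_SD ≥ V_SG − |V_th|, so the device is in saturation.
KCL at the drain: ½ k_p (V_SG − |V_th|)² = (V_DD − V_SG)/R.
Let x = V_SG − 1.17. Then 32.7 x² + x − 10.43 = 0, giving x = 0.55 V (positive root), so V_SG = 1.72 V.
I_D = (V_DD − V_SG)/R = (11.6 − 1.72) / 10.3 = 0.959 mA.

V_SG = 1.72 V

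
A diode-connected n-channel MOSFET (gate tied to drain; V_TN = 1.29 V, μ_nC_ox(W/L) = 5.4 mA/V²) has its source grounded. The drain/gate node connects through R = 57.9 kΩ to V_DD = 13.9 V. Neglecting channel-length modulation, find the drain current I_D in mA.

I_D = 0.213 mA

With gate tied to drain, V_GS = V_DS ≥ V_GS − V_TN, so the device is in saturation.
KCL at the drain: ½ k_n (V_GS − V_TN)² = (V_DD − V_GS)/R.
Let x = V_GS − 1.29. Then 156 x² + x − 12.61 = 0, giving x = 0.281 V (positive root), so V_GS = 1.57 V.
I_D = (V_DD − V_GS)/R = (13.9 − 1.57) / 57.9 = 0.213 mA.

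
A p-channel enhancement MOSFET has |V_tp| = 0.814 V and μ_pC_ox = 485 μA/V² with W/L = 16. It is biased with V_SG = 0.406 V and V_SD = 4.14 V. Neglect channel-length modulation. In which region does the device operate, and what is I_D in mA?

Cutoff; I_D = 0 mA

V_SG = 0.406 V < |V_tp| = 0.814 V, so the transistor is in cutoff.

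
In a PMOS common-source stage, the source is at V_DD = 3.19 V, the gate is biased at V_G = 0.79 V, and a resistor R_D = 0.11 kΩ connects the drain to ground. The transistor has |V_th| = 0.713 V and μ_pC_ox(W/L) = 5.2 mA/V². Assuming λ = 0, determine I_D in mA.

V_SG = V_DD − V_G = 3.19 − 0.79 = 2.4 V, so V_ov = 2.4 − 0.713 = 1.69 V.
Assume saturation: I_D = ½ k_p V_ov² = 0.5 × 5.2 × 1.69² = 7.4 mA, giving V_SD = V_DD − I_D R_D = 3.19 − 7.4 × 0.11 = 2.38 V.
V_SD = 2.38 V ≥ V_ov = 1.69 V, confirming saturation.

I_D = 7.40 mA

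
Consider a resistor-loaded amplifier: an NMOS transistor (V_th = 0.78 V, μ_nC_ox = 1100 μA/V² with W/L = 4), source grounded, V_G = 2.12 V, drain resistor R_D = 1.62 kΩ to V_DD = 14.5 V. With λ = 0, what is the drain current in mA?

V_GS = V_G = 2.12 V, so V_ov = 2.12 − 0.78 = 1.34 V.
k_n = μ_nC_ox · (W/L) = 4.4 mA/V².
Assume saturation: I_D = ½ k_n V_ov² = 0.5 × 4.4 × 1.34² = 3.95 mA, giving V_DS = V_DD − I_D R_D = 14.5 − 3.95 × 1.62 = 8.1 V.
V_DS = 8.1 V ≥ V_ov = 1.34 V, confirming saturation.

I_D = 3.95 mA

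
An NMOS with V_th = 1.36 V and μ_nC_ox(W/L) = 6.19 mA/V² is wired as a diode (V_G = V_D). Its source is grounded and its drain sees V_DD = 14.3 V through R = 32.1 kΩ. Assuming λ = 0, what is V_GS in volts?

With gate tied to drain, V_GS = V_DS ≥ V_GS − V_th, so the device is in saturation.
KCL at the drain: ½ k_n (V_GS − V_th)² = (V_DD − V_GS)/R.
Let x = V_GS − 1.36. Then 99.3 x² + x − 12.94 = 0, giving x = 0.356 V (positive root), so V_GS = 1.72 V.
I_D = (V_DD − V_GS)/R = (14.3 − 1.72) / 32.1 = 0.392 mA.

V_GS = 1.72 V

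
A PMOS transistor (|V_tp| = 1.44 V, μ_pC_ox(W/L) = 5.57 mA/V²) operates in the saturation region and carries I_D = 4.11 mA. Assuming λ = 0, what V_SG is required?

V_SG = 2.65 V

In saturation I_D = ½ k_p (V_SG − |V_tp|)², so V_SG − |V_tp| = √(2 I_D / k_p) = √(2 × 4.11 / 5.57) = 1.21 V.
V_SG = 1.44 + 1.21 = 2.65 V.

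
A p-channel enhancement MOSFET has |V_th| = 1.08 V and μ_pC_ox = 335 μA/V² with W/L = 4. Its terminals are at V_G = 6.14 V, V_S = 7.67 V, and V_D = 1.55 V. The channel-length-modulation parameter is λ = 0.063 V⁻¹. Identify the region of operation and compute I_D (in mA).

Saturation; I_D = 0.188 mA

V_SG = V_S − V_G = 7.67 − 6.14 = 1.53 V; V_SD = V_S − V_D = 7.67 − 1.55 = 6.12 V.
k_p = μ_pC_ox · (W/L) = 1.34 mA/V².
V_ov = V_SG − |V_th| = 1.53 − 1.08 = 0.45 V.
Since V_SD = 6.12 V ≥ V_ov = 0.45 V, the device is in saturation.
I_D = ½ k_p V_ov² (1 + λ V_SD) = 0.5 × 1.34 × 0.45² × (1 + 0.063 × 6.12) = 0.188 mA.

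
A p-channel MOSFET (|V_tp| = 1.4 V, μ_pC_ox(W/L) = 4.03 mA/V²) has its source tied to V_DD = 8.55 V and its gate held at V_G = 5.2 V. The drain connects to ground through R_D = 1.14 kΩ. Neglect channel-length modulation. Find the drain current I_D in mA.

I_D = 6.47 mA

V_SG = V_DD − V_G = 8.55 − 5.2 = 3.35 V, so V_ov = 3.35 − 1.4 = 1.95 V.
Assume saturation: I_D = ½ k_p V_ov² = 0.5 × 4.03 × 1.95² = 7.66 mA, giving V_SD = V_DD − I_D R_D = 8.55 − 7.66 × 1.14 = -0.185 V.
But -0.185 V < V_ov = 1.95 V, so the device is actually in triode.
In triode I_D = k_p[V_ov V_SD − ½ V_SD²] and I_D = (V_DD − V_SD)/R_D. Equating: 2.3 V_SD² − 9.959 V_SD + 8.55 = 0, giving V_SD = 1.18 V (the root below V_ov).
I_D = (8.55 − 1.18) / 1.14 = 6.47 mA.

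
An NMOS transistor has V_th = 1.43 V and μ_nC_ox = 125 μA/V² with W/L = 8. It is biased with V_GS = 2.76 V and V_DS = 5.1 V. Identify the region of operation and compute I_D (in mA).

Saturation; I_D = 0.884 mA

k_n = μ_nC_ox · (W/L) = 1 mA/V².
V_ov = V_GS − V_th = 2.76 − 1.43 = 1.33 V.
Since V_DS = 5.1 V ≥ V_ov = 1.33 V, the device is in saturation.
I_D = ½ k_n V_ov² = 0.5 × 1 × 1.33² = 0.884 mA.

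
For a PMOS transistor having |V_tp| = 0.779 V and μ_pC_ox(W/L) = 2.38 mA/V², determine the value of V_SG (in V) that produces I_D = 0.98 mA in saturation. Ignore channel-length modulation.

In saturation I_D = ½ k_p (V_SG − |V_tp|)², so V_SG − |V_tp| = √(2 I_D / k_p) = √(2 × 0.98 / 2.38) = 0.907 V.
V_SG = 0.779 + 0.907 = 1.69 V.

V_SG = 1.69 V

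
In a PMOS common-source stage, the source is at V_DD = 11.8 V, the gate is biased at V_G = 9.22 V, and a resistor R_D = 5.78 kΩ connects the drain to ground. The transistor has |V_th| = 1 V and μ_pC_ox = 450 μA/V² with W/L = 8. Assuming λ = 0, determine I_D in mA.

V_SG = V_DD − V_G = 11.8 − 9.22 = 2.58 V, so V_ov = 2.58 − 1 = 1.58 V.
k_p = μ_pC_ox · (W/L) = 3.6 mA/V².
Assume saturation: I_D = ½ k_p V_ov² = 0.5 × 3.6 × 1.58² = 4.49 mA, giving V_SD = V_DD − I_D R_D = 11.8 − 4.49 × 5.78 = -14.2 V.
But -14.2 V < V_ov = 1.58 V, so the device is actually in triode.
In triode I_D = k_p[V_ov V_SD − ½ V_SD²] and I_D = (V_DD − V_SD)/R_D. Equating: 10.4 V_SD² − 33.88 V_SD + 11.8 = 0, giving V_SD = 0.397 V (the root below V_ov).
I_D = (11.8 − 0.397) / 5.78 = 1.97 mA.

I_D = 1.97 mA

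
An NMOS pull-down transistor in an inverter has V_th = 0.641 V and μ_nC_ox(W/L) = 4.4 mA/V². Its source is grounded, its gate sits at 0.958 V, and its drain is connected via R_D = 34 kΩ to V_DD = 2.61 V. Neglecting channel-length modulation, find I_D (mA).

V_GS = V_G = 0.958 V, so V_ov = 0.958 − 0.641 = 0.317 V.
Assume saturation: I_D = ½ k_n V_ov² = 0.5 × 4.4 × 0.317² = 0.221 mA, giving V_DS = V_DD − I_D R_D = 2.61 − 0.221 × 34 = -4.91 V.
But -4.91 V < V_ov = 0.317 V, so the device is actually in triode.
In triode I_D = k_n[V_ov V_DS − ½ V_DS²] and I_D = (V_DD − V_DS)/R_D. Equating: 74.8 V_DS² − 48.42 V_DS + 2.61 = 0, giving V_DS = 0.0593 V (the root below V_ov).
I_D = (2.61 − 0.0593) / 34 = 0.075 mA.

I_D = 0.0750 mA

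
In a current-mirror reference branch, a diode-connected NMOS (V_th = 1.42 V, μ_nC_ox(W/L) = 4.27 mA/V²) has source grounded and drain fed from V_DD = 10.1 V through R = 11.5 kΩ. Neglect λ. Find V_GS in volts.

With gate tied to drain, V_GS = V_DS ≥ V_GS − V_th, so the device is in saturation.
KCL at the drain: ½ k_n (V_GS − V_th)² = (V_DD − V_GS)/R.
Let x = V_GS − 1.42. Then 24.6 x² + x − 8.68 = 0, giving x = 0.575 V (positive root), so V_GS = 1.99 V.
I_D = (V_DD − V_GS)/R = (10.1 − 1.99) / 11.5 = 0.705 mA.

V_GS = 1.99 V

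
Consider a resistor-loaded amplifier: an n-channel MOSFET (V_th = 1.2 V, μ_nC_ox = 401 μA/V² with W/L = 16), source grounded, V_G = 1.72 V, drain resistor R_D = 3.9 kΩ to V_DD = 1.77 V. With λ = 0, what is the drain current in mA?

I_D = 0.417 mA

V_GS = V_G = 1.72 V, so V_ov = 1.72 − 1.2 = 0.52 V.
k_n = μ_nC_ox · (W/L) = 6.416 mA/V².
Assume saturation: I_D = ½ k_n V_ov² = 0.5 × 6.416 × 0.52² = 0.867 mA, giving V_DS = V_DD − I_D R_D = 1.77 − 0.867 × 3.9 = -1.61 V.
But -1.61 V < V_ov = 0.52 V, so the device is actually in triode.
In triode I_D = k_n[V_ov V_DS − ½ V_DS²] and I_D = (V_DD − V_DS)/R_D. Equating: 12.5 V_DS² − 14.01 V_DS + 1.77 = 0, giving V_DS = 0.145 V (the root below V_ov).
I_D = (1.77 − 0.145) / 3.9 = 0.417 mA.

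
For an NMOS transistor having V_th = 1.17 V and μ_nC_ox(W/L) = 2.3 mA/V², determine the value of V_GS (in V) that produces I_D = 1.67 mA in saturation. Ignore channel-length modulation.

In saturation I_D = ½ k_n (V_GS − V_th)², so V_GS − V_th = √(2 I_D / k_n) = √(2 × 1.67 / 2.3) = 1.21 V.
V_GS = 1.17 + 1.21 = 2.38 V.

V_GS = 2.38 V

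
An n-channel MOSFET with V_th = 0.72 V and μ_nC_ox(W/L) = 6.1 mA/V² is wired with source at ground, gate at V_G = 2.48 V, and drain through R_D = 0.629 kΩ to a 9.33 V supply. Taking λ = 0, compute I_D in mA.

I_D = 9.45 mA

V_GS = V_G = 2.48 V, so V_ov = 2.48 − 0.72 = 1.76 V.
Assume saturation: I_D = ½ k_n V_ov² = 0.5 × 6.1 × 1.76² = 9.45 mA, giving V_DS = V_DD − I_D R_D = 9.33 − 9.45 × 0.629 = 3.39 V.
V_DS = 3.39 V ≥ V_ov = 1.76 V, confirming saturation.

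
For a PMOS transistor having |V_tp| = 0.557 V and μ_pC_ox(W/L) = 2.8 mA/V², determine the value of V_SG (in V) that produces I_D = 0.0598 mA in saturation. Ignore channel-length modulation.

In saturation I_D = ½ k_p (V_SG − |V_tp|)², so V_SG − |V_tp| = √(2 I_D / k_p) = √(2 × 0.0598 / 2.8) = 0.207 V.
V_SG = 0.557 + 0.207 = 0.764 V.

V_SG = 0.764 V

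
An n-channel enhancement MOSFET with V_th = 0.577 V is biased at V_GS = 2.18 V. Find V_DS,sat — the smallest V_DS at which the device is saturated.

The boundary between triode and saturation is V_DS = V_GS − V_th = V_ov.
V_ov = 2.18 − 0.577 = 1.6 V.

V_DS,sat = 1.60 V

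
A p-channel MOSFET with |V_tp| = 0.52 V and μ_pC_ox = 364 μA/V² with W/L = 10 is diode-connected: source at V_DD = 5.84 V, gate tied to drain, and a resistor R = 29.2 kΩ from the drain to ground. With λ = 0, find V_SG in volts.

With gate tied to drain, V_SG = V_SD ≥ V_SG − |V_tp|, so the device is in saturation.
k_p = μ_pC_ox · (W/L) = 3.64 mA/V².
KCL at the drain: ½ k_p (V_SG − |V_tp|)² = (V_DD − V_SG)/R.
Let x = V_SG − 0.52. Then 53.1 x² + x − 5.32 = 0, giving x = 0.307 V (positive root), so V_SG = 0.827 V.
I_D = (V_DD − V_SG)/R = (5.84 − 0.827) / 29.2 = 0.172 mA.

V_SG = 0.827 V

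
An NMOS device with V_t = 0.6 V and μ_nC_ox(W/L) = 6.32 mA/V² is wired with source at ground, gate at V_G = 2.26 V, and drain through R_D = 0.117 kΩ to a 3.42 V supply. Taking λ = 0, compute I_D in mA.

V_GS = V_G = 2.26 V, so V_ov = 2.26 − 0.6 = 1.66 V.
Assume saturation: I_D = ½ k_n V_ov² = 0.5 × 6.32 × 1.66² = 8.71 mA, giving V_DS = V_DD − I_D R_D = 3.42 − 8.71 × 0.117 = 2.4 V.
V_DS = 2.4 V ≥ V_ov = 1.66 V, confirming saturation.

I_D = 8.71 mA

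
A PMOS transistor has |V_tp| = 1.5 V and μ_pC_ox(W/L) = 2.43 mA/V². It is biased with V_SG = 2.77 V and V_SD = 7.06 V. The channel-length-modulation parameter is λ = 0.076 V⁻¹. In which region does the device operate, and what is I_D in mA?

Saturation; I_D = 3.01 mA

V_ov = V_SG − |V_tp| = 2.77 − 1.5 = 1.27 V.
Since V_SD = 7.06 V ≥ V_ov = 1.27 V, the device is in saturation.
I_D = ½ k_p V_ov² (1 + λ V_SD) = 0.5 × 2.43 × 1.27² × (1 + 0.076 × 7.06) = 3.01 mA.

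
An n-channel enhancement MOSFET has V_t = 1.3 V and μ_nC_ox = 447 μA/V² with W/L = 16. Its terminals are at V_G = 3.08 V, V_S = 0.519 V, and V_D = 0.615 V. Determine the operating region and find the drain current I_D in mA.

Triode; I_D = 0.833 mA

V_GS = V_G − V_S = 3.08 − 0.519 = 2.56 V; V_DS = V_D − V_S = 0.615 − 0.519 = 0.096 V.
k_n = μ_nC_ox · (W/L) = 7.152 mA/V².
V_ov = V_GS − V_t = 2.56 − 1.3 = 1.26 V.
Since V_DS = 0.096 V < V_ov = 1.26 V, the device is in the triode region.
I_D = k_n [V_ov · V_DS − ½ V_DS²] = 7.152 × [1.26 × 0.096 − 0.5 × 0.096²] = 0.833 mA.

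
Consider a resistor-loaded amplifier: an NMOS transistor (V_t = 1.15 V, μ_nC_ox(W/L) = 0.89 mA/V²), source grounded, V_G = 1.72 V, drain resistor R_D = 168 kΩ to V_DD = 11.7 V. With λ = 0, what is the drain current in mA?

I_D = 0.0687 mA

V_GS = V_G = 1.72 V, so V_ov = 1.72 − 1.15 = 0.57 V.
Assume saturation: I_D = ½ k_n V_ov² = 0.5 × 0.89 × 0.57² = 0.145 mA, giving V_DS = V_DD − I_D R_D = 11.7 − 0.145 × 168 = -12.6 V.
But -12.6 V < V_ov = 0.57 V, so the device is actually in triode.
In triode I_D = k_n[V_ov V_DS − ½ V_DS²] and I_D = (V_DD − V_DS)/R_D. Equating: 74.8 V_DS² − 86.23 V_DS + 11.7 = 0, giving V_DS = 0.157 V (the root below V_ov).
I_D = (11.7 − 0.157) / 168 = 0.0687 mA.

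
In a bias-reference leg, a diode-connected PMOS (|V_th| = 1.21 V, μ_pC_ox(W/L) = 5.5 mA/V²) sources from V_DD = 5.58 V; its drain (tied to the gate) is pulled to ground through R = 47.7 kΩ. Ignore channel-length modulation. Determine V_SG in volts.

With gate tied to drain, V_SG = V_SD ≥ V_SG − |V_th|, so the device is in saturation.
KCL at the drain: ½ k_p (V_SG − |V_th|)² = (V_DD − V_SG)/R.
Let x = V_SG − 1.21. Then 131 x² + x − 4.37 = 0, giving x = 0.179 V (positive root), so V_SG = 1.39 V.
I_D = (V_DD − V_SG)/R = (5.58 − 1.39) / 47.7 = 0.0879 mA.

V_SG = 1.39 V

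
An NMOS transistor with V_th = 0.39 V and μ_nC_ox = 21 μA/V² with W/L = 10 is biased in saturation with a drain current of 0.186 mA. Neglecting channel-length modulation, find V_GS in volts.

k_n = μ_nC_ox · (W/L) = 0.21 mA/V².
In saturation I_D = ½ k_n (V_GS − V_th)², so V_GS − V_th = √(2 I_D / k_n) = √(2 × 0.186 / 0.21) = 1.33 V.
V_GS = 0.39 + 1.33 = 1.72 V.

V_GS = 1.72 V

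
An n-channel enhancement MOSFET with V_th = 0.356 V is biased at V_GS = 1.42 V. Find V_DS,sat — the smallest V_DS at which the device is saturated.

The boundary between triode and saturation is V_DS = V_GS − V_th = V_ov.
V_ov = 1.42 − 0.356 = 1.06 V.

V_DS,sat = 1.06 V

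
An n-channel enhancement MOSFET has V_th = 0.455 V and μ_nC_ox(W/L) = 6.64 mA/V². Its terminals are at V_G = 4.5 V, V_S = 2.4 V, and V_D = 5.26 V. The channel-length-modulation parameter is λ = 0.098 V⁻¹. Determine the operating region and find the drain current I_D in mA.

V_GS = V_G − V_S = 4.5 − 2.4 = 2.1 V; V_DS = V_D − V_S = 5.26 − 2.4 = 2.86 V.
V_ov = V_GS − V_th = 2.1 − 0.455 = 1.65 V.
Since V_DS = 2.86 V ≥ V_ov = 1.65 V, the device is in saturation.
I_D = ½ k_n V_ov² (1 + λ V_DS) = 0.5 × 6.64 × 1.65² × (1 + 0.098 × 2.86) = 11.5 mA.

Saturation; I_D = 11.5 mA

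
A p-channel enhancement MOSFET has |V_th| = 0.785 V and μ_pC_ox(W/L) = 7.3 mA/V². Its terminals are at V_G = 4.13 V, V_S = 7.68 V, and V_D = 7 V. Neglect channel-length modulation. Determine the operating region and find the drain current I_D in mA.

Triode; I_D = 12.0 mA

V_SG = V_S − V_G = 7.68 − 4.13 = 3.55 V; V_SD = V_S − V_D = 7.68 − 7 = 0.68 V.
V_ov = V_SG − |V_th| = 3.55 − 0.785 = 2.76 V.
Since V_SD = 0.68 V < V_ov = 2.76 V, the device is in the triode region.
I_D = k_p [V_ov · V_SD − ½ V_SD²] = 7.3 × [2.76 × 0.68 − 0.5 × 0.68²] = 12 mA.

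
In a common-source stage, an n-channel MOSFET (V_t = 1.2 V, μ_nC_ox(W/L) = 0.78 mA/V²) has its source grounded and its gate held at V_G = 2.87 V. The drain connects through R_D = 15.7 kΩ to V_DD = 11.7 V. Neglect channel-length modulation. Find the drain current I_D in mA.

V_GS = V_G = 2.87 V, so V_ov = 2.87 − 1.2 = 1.67 V.
Assume saturation: I_D = ½ k_n V_ov² = 0.5 × 0.78 × 1.67² = 1.09 mA, giving V_DS = V_DD − I_D R_D = 11.7 − 1.09 × 15.7 = -5.38 V.
But -5.38 V < V_ov = 1.67 V, so the device is actually in triode.
In triode I_D = k_n[V_ov V_DS − ½ V_DS²] and I_D = (V_DD − V_DS)/R_D. Equating: 6.12 V_DS² − 21.45 V_DS + 11.7 = 0, giving V_DS = 0.676 V (the root below V_ov).
I_D = (11.7 − 0.676) / 15.7 = 0.702 mA.

I_D = 0.702 mA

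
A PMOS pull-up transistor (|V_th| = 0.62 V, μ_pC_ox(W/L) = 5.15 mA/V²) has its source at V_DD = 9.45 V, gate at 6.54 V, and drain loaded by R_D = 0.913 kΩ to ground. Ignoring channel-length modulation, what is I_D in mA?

V_SG = V_DD − V_G = 9.45 − 6.54 = 2.91 V, so V_ov = 2.91 − 0.62 = 2.29 V.
Assume saturation: I_D = ½ k_p V_ov² = 0.5 × 5.15 × 2.29² = 13.5 mA, giving V_SD = V_DD − I_D R_D = 9.45 − 13.5 × 0.913 = -2.88 V.
But -2.88 V < V_ov = 2.29 V, so the device is actually in triode.
In triode I_D = k_p[V_ov V_SD − ½ V_SD²] and I_D = (V_DD − V_SD)/R_D. Equating: 2.35 V_SD² − 11.77 V_SD + 9.45 = 0, giving V_SD = 1 V (the root below V_ov).
I_D = (9.45 − 1) / 0.913 = 9.25 mA.

I_D = 9.25 mA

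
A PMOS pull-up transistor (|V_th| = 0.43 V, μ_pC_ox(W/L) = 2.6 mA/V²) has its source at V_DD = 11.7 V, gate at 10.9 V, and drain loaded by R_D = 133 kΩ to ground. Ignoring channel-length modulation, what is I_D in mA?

I_D = 0.0872 mA

V_SG = V_DD − V_G = 11.7 − 10.9 = 0.8 V, so V_ov = 0.8 − 0.43 = 0.37 V.
Assume saturation: I_D = ½ k_p V_ov² = 0.5 × 2.6 × 0.37² = 0.178 mA, giving V_SD = V_DD − I_D R_D = 11.7 − 0.178 × 133 = -12 V.
But -12 V < V_ov = 0.37 V, so the device is actually in triode.
In triode I_D = k_p[V_ov V_SD − ½ V_SD²] and I_D = (V_DD − V_SD)/R_D. Equating: 173 V_SD² − 128.9 V_SD + 11.7 = 0, giving V_SD = 0.106 V (the root below V_ov).
I_D = (11.7 − 0.106) / 133 = 0.0872 mA.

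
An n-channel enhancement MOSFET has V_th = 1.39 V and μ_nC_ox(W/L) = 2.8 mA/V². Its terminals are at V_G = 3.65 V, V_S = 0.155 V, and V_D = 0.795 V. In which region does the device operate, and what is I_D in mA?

V_GS = V_G − V_S = 3.65 − 0.155 = 3.5 V; V_DS = V_D − V_S = 0.795 − 0.155 = 0.64 V.
V_ov = V_GS − V_th = 3.5 − 1.39 = 2.11 V.
Since V_DS = 0.64 V < V_ov = 2.11 V, the device is in the triode region.
I_D = k_n [V_ov · V_DS − ½ V_DS²] = 2.8 × [2.11 × 0.64 − 0.5 × 0.64²] = 3.2 mA.

Triode; I_D = 3.20 mA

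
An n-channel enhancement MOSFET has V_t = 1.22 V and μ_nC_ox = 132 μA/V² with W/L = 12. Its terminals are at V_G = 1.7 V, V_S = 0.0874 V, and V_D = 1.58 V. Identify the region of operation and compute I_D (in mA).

Saturation; I_D = 0.122 mA

V_GS = V_G − V_S = 1.7 − 0.0874 = 1.61 V; V_DS = V_D − V_S = 1.58 − 0.0874 = 1.49 V.
k_n = μ_nC_ox · (W/L) = 1.584 mA/V².
V_ov = V_GS − V_t = 1.61 − 1.22 = 0.393 V.
Since V_DS = 1.49 V ≥ V_ov = 0.393 V, the device is in saturation.
I_D = ½ k_n V_ov² = 0.5 × 1.584 × 0.393² = 0.122 mA.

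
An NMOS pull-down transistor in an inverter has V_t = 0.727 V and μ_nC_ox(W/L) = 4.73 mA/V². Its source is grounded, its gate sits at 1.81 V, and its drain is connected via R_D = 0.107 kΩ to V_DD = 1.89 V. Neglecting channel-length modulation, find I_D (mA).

V_GS = V_G = 1.81 V, so V_ov = 1.81 − 0.727 = 1.08 V.
Assume saturation: I_D = ½ k_n V_ov² = 0.5 × 4.73 × 1.08² = 2.77 mA, giving V_DS = V_DD − I_D R_D = 1.89 − 2.77 × 0.107 = 1.59 V.
V_DS = 1.59 V ≥ V_ov = 1.08 V, confirming saturation.

I_D = 2.77 mA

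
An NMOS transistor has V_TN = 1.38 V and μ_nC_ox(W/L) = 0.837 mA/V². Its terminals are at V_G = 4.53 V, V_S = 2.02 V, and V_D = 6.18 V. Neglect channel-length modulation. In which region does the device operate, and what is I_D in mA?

Saturation; I_D = 0.534 mA

V_GS = V_G − V_S = 4.53 − 2.02 = 2.51 V; V_DS = V_D − V_S = 6.18 − 2.02 = 4.16 V.
V_ov = V_GS − V_TN = 2.51 − 1.38 = 1.13 V.
Since V_DS = 4.16 V ≥ V_ov = 1.13 V, the device is in saturation.
I_D = ½ k_n V_ov² = 0.5 × 0.837 × 1.13² = 0.534 mA.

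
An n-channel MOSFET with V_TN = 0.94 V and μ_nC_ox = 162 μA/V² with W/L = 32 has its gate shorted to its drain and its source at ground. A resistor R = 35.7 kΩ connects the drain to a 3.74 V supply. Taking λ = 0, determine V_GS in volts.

V_GS = 1.11 V

With gate tied to drain, V_GS = V_DS ≥ V_GS − V_TN, so the device is in saturation.
k_n = μ_nC_ox · (W/L) = 5.184 mA/V².
KCL at the drain: ½ k_n (V_GS − V_TN)² = (V_DD − V_GS)/R.
Let x = V_GS − 0.94. Then 92.5 x² + x − 2.8 = 0, giving x = 0.169 V (positive root), so V_GS = 1.11 V.
I_D = (V_DD − V_GS)/R = (3.74 − 1.11) / 35.7 = 0.0737 mA.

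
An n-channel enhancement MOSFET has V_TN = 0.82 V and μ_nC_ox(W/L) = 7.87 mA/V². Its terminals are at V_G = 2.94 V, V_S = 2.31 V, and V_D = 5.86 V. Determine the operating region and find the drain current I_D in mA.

Cutoff; I_D = 0 mA

V_GS = V_G − V_S = 2.94 − 2.31 = 0.63 V; V_DS = V_D − V_S = 5.86 − 2.31 = 3.55 V.
V_GS = 0.63 V < V_TN = 0.82 V, so the transistor is in cutoff.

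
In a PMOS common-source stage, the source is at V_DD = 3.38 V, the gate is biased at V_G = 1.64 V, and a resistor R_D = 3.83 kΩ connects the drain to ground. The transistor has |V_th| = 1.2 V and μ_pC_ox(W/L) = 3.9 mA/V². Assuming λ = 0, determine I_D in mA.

V_SG = V_DD − V_G = 3.38 − 1.64 = 1.74 V, so V_ov = 1.74 − 1.2 = 0.54 V.
Assume saturation: I_D = ½ k_p V_ov² = 0.5 × 3.9 × 0.54² = 0.569 mA, giving V_SD = V_DD − I_D R_D = 3.38 − 0.569 × 3.83 = 1.2 V.
V_SD = 1.2 V ≥ V_ov = 0.54 V, confirming saturation.

I_D = 0.569 mA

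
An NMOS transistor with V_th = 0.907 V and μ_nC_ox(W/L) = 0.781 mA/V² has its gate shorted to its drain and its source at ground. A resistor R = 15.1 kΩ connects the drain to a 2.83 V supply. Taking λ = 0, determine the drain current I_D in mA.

I_D = 0.0947 mA

With gate tied to drain, V_GS = V_DS ≥ V_GS − V_th, so the device is in saturation.
KCL at the drain: ½ k_n (V_GS − V_th)² = (V_DD − V_GS)/R.
Let x = V_GS − 0.907. Then 5.9 x² + x − 1.923 = 0, giving x = 0.493 V (positive root), so V_GS = 1.4 V.
I_D = (V_DD − V_GS)/R = (2.83 − 1.4) / 15.1 = 0.0947 mA.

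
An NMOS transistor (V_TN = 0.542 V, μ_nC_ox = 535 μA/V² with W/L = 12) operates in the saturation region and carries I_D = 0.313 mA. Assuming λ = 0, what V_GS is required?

V_GS = 0.854 V

k_n = μ_nC_ox · (W/L) = 6.42 mA/V².
In saturation I_D = ½ k_n (V_GS − V_TN)², so V_GS − V_TN = √(2 I_D / k_n) = √(2 × 0.313 / 6.42) = 0.312 V.
V_GS = 0.542 + 0.312 = 0.854 V.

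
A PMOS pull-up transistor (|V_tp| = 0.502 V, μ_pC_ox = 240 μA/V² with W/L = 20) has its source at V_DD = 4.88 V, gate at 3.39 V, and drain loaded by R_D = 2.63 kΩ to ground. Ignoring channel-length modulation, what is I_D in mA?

V_SG = V_DD − V_G = 4.88 − 3.39 = 1.49 V, so V_ov = 1.49 − 0.502 = 0.988 V.
k_p = μ_pC_ox · (W/L) = 4.8 mA/V².
Assume saturation: I_D = ½ k_p V_ov² = 0.5 × 4.8 × 0.988² = 2.34 mA, giving V_SD = V_DD − I_D R_D = 4.88 − 2.34 × 2.63 = -1.28 V.
But -1.28 V < V_ov = 0.988 V, so the device is actually in triode.
In triode I_D = k_p[V_ov V_SD − ½ V_SD²] and I_D = (V_DD − V_SD)/R_D. Equating: 6.31 V_SD² − 13.47 V_SD + 4.88 = 0, giving V_SD = 0.462 V (the root below V_ov).
I_D = (4.88 − 0.462) / 2.63 = 1.68 mA.

I_D = 1.68 mA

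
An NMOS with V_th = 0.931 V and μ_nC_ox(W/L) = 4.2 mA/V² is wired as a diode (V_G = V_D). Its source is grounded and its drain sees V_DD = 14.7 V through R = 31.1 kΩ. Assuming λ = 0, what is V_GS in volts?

With gate tied to drain, V_GS = V_DS ≥ V_GS − V_th, so the device is in saturation.
KCL at the drain: ½ k_n (V_GS − V_th)² = (V_DD − V_GS)/R.
Let x = V_GS − 0.931. Then 65.3 x² + x − 13.77 = 0, giving x = 0.452 V (positive root), so V_GS = 1.38 V.
I_D = (V_DD − V_GS)/R = (14.7 − 1.38) / 31.1 = 0.428 mA.

V_GS = 1.38 V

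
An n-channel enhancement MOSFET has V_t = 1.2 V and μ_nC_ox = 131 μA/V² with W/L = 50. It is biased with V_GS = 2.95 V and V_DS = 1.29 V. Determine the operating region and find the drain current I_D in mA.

Triode; I_D = 9.34 mA

k_n = μ_nC_ox · (W/L) = 6.55 mA/V².
V_ov = V_GS − V_t = 2.95 − 1.2 = 1.75 V.
Since V_DS = 1.29 V < V_ov = 1.75 V, the device is in the triode region.
I_D = k_n [V_ov · V_DS − ½ V_DS²] = 6.55 × [1.75 × 1.29 − 0.5 × 1.29²] = 9.34 mA.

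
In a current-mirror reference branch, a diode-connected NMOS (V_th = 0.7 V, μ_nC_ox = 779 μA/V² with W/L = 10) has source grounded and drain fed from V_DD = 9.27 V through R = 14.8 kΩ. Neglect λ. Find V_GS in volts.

With gate tied to drain, V_GS = V_DS ≥ V_GS − V_th, so the device is in saturation.
k_n = μ_nC_ox · (W/L) = 7.79 mA/V².
KCL at the drain: ½ k_n (V_GS − V_th)² = (V_DD − V_GS)/R.
Let x = V_GS − 0.7. Then 57.6 x² + x − 8.57 = 0, giving x = 0.377 V (positive root), so V_GS = 1.08 V.
I_D = (V_DD − V_GS)/R = (9.27 − 1.08) / 14.8 = 0.554 mA.

V_GS = 1.08 V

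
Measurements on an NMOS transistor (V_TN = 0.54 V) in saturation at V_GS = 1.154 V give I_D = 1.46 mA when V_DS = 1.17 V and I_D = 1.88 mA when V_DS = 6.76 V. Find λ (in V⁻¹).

λ = 0.0548 V⁻¹

With V_GS fixed, I_D ∝ (1 + λ V_DS) in saturation, so I_D2/I_D1 = (1 + λ V_DS2)/(1 + λ V_DS1).
1.88/1.46 = 1.288 = (1 + 6.76 λ)/(1 + 1.17 λ).
Solving: λ (I_D1 V_DS2 − I_D2 V_DS1) = I_D2 − I_D1, so λ = (1.88 − 1.46) / (1.46 × 6.76 − 1.88 × 1.17) = 0.42 / 7.67 = 0.0548 V⁻¹.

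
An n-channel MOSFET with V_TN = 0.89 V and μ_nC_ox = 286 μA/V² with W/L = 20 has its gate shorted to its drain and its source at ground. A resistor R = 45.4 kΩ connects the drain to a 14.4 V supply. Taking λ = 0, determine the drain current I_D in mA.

I_D = 0.291 mA

With gate tied to drain, V_GS = V_DS ≥ V_GS − V_TN, so the device is in saturation.
k_n = μ_nC_ox · (W/L) = 5.72 mA/V².
KCL at the drain: ½ k_n (V_GS − V_TN)² = (V_DD − V_GS)/R.
Let x = V_GS − 0.89. Then 130 x² + x − 13.51 = 0, giving x = 0.319 V (positive root), so V_GS = 1.21 V.
I_D = (V_DD − V_GS)/R = (14.4 − 1.21) / 45.4 = 0.291 mA.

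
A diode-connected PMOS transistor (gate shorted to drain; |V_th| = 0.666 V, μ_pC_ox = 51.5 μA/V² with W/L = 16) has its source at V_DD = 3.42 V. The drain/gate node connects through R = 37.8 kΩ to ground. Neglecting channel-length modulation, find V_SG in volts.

With gate tied to drain, V_SG = V_SD ≥ V_SG − |V_th|, so the device is in saturation.
k_p = μ_pC_ox · (W/L) = 0.824 mA/V².
KCL at the drain: ½ k_p (V_SG − |V_th|)² = (V_DD − V_SG)/R.
Let x = V_SG − 0.666. Then 15.6 x² + x − 2.754 = 0, giving x = 0.39 V (positive root), so V_SG = 1.06 V.
I_D = (V_DD − V_SG)/R = (3.42 − 1.06) / 37.8 = 0.0625 mA.

V_SG = 1.06 V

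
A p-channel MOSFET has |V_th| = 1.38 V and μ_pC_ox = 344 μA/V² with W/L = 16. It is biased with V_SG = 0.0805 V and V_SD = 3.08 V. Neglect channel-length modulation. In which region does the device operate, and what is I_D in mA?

V_SG = 0.0805 V < |V_th| = 1.38 V, so the transistor is in cutoff.

Cutoff; I_D = 0 mA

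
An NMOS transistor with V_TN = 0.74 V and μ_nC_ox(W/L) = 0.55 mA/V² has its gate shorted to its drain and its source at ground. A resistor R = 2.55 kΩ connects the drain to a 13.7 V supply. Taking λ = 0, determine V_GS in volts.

V_GS = 4.38 V

With gate tied to drain, V_GS = V_DS ≥ V_GS − V_TN, so the device is in saturation.
KCL at the drain: ½ k_n (V_GS − V_TN)² = (V_DD − V_GS)/R.
Let x = V_GS − 0.74. Then 0.701 x² + x − 12.96 = 0, giving x = 3.64 V (positive root), so V_GS = 4.38 V.
I_D = (V_DD − V_GS)/R = (13.7 − 4.38) / 2.55 = 3.65 mA.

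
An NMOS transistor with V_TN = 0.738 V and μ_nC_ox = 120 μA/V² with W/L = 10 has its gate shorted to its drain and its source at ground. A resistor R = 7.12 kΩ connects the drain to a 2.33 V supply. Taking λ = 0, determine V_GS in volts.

V_GS = 1.24 V

With gate tied to drain, V_GS = V_DS ≥ V_GS − V_TN, so the device is in saturation.
k_n = μ_nC_ox · (W/L) = 1.2 mA/V².
KCL at the drain: ½ k_n (V_GS − V_TN)² = (V_DD − V_GS)/R.
Let x = V_GS − 0.738. Then 4.27 x² + x − 1.592 = 0, giving x = 0.505 V (positive root), so V_GS = 1.24 V.
I_D = (V_DD − V_GS)/R = (2.33 − 1.24) / 7.12 = 0.153 mA.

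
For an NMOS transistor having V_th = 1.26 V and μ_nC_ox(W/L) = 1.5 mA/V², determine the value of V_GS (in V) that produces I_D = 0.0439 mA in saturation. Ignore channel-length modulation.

V_GS = 1.50 V

In saturation I_D = ½ k_n (V_GS − V_th)², so V_GS − V_th = √(2 I_D / k_n) = √(2 × 0.0439 / 1.5) = 0.242 V.
V_GS = 1.26 + 0.242 = 1.5 V.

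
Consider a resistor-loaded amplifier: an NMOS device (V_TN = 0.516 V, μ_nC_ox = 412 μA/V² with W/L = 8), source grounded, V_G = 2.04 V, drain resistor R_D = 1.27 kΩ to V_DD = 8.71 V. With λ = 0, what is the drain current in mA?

I_D = 3.83 mA

V_GS = V_G = 2.04 V, so V_ov = 2.04 − 0.516 = 1.52 V.
k_n = μ_nC_ox · (W/L) = 3.296 mA/V².
Assume saturation: I_D = ½ k_n V_ov² = 0.5 × 3.296 × 1.52² = 3.83 mA, giving V_DS = V_DD − I_D R_D = 8.71 − 3.83 × 1.27 = 3.85 V.
V_DS = 3.85 V ≥ V_ov = 1.52 V, confirming saturation.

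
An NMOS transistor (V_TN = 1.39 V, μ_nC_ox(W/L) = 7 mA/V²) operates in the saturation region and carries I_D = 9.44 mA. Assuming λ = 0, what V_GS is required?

In saturation I_D = ½ k_n (V_GS − V_TN)², so V_GS − V_TN = √(2 I_D / k_n) = √(2 × 9.44 / 7) = 1.64 V.
V_GS = 1.39 + 1.64 = 3.03 V.

V_GS = 3.03 V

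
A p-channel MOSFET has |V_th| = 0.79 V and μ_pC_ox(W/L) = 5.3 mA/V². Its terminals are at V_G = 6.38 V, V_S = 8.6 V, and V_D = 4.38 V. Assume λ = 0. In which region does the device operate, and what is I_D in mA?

Saturation; I_D = 5.42 mA

V_SG = V_S − V_G = 8.6 − 6.38 = 2.22 V; V_SD = V_S − V_D = 8.6 − 4.38 = 4.22 V.
V_ov = V_SG − |V_th| = 2.22 − 0.79 = 1.43 V.
Since V_SD = 4.22 V ≥ V_ov = 1.43 V, the device is in saturation.
I_D = ½ k_p V_ov² = 0.5 × 5.3 × 1.43² = 5.42 mA.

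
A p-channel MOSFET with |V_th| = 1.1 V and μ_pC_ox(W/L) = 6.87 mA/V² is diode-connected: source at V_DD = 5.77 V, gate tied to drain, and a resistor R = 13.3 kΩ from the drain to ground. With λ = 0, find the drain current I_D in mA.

With gate tied to drain, V_SG = V_SD ≥ V_SG − |V_th|, so the device is in saturation.
KCL at the drain: ½ k_p (V_SG − |V_th|)² = (V_DD − V_SG)/R.
Let x = V_SG − 1.1. Then 45.7 x² + x − 4.67 = 0, giving x = 0.309 V (positive root), so V_SG = 1.41 V.
I_D = (V_DD − V_SG)/R = (5.77 − 1.41) / 13.3 = 0.328 mA.

I_D = 0.328 mA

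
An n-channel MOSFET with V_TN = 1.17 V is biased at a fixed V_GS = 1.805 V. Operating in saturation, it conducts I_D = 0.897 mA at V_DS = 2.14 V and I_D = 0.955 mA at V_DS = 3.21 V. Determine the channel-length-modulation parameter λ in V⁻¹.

λ = 0.0694 V⁻¹

With V_GS fixed, I_D ∝ (1 + λ V_DS) in saturation, so I_D2/I_D1 = (1 + λ V_DS2)/(1 + λ V_DS1).
0.955/0.897 = 1.065 = (1 + 3.21 λ)/(1 + 2.14 λ).
Solving: λ (I_D1 V_DS2 − I_D2 V_DS1) = I_D2 − I_D1, so λ = (0.955 − 0.897) / (0.897 × 3.21 − 0.955 × 2.14) = 0.058 / 0.836 = 0.0694 V⁻¹.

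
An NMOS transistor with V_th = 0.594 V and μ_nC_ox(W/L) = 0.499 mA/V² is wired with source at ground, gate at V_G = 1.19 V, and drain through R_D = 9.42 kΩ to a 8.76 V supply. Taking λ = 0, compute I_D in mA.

I_D = 0.0886 mA

V_GS = V_G = 1.19 V, so V_ov = 1.19 − 0.594 = 0.596 V.
Assume saturation: I_D = ½ k_n V_ov² = 0.5 × 0.499 × 0.596² = 0.0886 mA, giving V_DS = V_DD − I_D R_D = 8.76 − 0.0886 × 9.42 = 7.93 V.
V_DS = 7.93 V ≥ V_ov = 0.596 V, confirming saturation.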